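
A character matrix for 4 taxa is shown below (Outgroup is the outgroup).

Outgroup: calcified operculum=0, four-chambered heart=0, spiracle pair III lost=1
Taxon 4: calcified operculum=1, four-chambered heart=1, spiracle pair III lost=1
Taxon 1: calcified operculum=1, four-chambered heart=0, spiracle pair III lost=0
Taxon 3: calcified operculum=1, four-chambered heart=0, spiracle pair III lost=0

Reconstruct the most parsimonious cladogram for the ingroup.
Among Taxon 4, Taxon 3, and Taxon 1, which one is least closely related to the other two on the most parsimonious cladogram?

Taxon 4

Character polarity is set by the outgroup: the derived state is whichever differs from the outgroup's state, so for spiracle pair III lost the derived state is '0', and for the remaining characters it is '1'.
All ingroup taxa share the derived state '1' for calcified operculum; it defines the ingroup but does not resolve relationships within it.
four-chambered heart: derived state '1' in Taxon 4 only — an autapomorphy, so it tells us nothing about relationships among taxa.
spiracle pair III lost: derived state '0' in Taxon 1 and Taxon 3 only — synapomorphy for {Taxon 1, Taxon 3}.
Most parsimonious ingroup topology: (Taxon 4,(Taxon 1,Taxon 3)).
Taxon 3 and Taxon 1 share a more recent common ancestor with each other than either does with Taxon 4, so Taxon 4 is the least closely related of the three.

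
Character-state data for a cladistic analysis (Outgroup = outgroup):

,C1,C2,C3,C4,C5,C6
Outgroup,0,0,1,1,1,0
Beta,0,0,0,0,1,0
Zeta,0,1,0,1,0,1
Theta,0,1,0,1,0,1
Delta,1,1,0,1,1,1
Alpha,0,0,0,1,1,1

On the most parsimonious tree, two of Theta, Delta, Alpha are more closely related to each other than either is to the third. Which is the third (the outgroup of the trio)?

Alpha

Character polarity is set by the outgroup: the derived state is whichever differs from the outgroup's state, so for C3, C4, C5 the derived state is '0', and for the remaining characters it is '1'.
C1 (derived state '1') is unique to Delta (autapomorphy; uninformative for grouping).
C2: derived state '1' in Delta, Theta, and Zeta only — synapomorphy for {Delta, Theta, Zeta}.
C3 (derived state '0') is shared by all ingroup taxa — unites the whole ingroup.
C4 (derived state '0') is unique to Beta (autapomorphy; uninformative for grouping).
Only Theta and Zeta show the derived state '0' for C5, supporting them as a clade.
C6 (derived state '1') is shared by Alpha, Delta, Theta, and Zeta — a synapomorphy uniting that clade.
Most parsimonious ingroup topology: (Beta,(((Zeta,Theta),Delta),Alpha)).
Theta and Delta share a more recent common ancestor with each other than either does with Alpha, so Alpha is the least closely related of the three.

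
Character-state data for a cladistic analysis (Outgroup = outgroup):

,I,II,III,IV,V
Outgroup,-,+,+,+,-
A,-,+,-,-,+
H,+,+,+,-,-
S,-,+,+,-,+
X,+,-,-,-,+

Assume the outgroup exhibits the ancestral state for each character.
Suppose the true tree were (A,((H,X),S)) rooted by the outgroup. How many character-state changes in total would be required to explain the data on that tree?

7

Map each character onto (A,((H,X),S)) (rooted by Outgroup) and count the minimum state changes it requires (Fitch parsimony):
I: 1; II: 1; III: 2; IV: 1; V: 2.
Total tree length = 7.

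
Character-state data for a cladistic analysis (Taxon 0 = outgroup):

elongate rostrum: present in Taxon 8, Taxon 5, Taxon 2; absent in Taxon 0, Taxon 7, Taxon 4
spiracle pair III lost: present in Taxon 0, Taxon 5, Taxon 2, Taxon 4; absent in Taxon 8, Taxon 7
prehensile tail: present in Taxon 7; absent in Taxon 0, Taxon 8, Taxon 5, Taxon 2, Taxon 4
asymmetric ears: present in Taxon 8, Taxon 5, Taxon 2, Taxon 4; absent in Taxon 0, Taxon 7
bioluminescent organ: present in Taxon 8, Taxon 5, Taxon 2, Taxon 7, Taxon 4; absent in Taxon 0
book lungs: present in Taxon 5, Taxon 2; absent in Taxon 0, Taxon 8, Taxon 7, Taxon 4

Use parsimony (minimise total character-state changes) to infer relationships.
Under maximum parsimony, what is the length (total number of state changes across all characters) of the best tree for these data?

7

Character polarity is set by the outgroup: the derived state is whichever differs from the outgroup's state, so for spiracle pair III lost the derived state is 'absent', and for the remaining characters it is 'present'.
elongate rostrum: derived state 'present' in Taxon 2, Taxon 5, and Taxon 8 only — synapomorphy for {Taxon 2, Taxon 5, Taxon 8}.
spiracle pair III lost groups Taxon 7 and Taxon 8, which is incompatible with the clades supported by the remaining characters; treating it as convergent (homoplasy) costs fewer steps than any alternative tree.
prehensile tail: derived state 'present' in Taxon 7 only — an autapomorphy, so it tells us nothing about relationships among taxa.
asymmetric ears: derived state 'present' in Taxon 2, Taxon 4, Taxon 5, and Taxon 8 only — synapomorphy for {Taxon 2, Taxon 4, Taxon 5, Taxon 8}.
bioluminescent organ (derived state 'present') is shared by all ingroup taxa — unites the whole ingroup.
book lungs: derived state 'present' in Taxon 2 and Taxon 5 only — synapomorphy for {Taxon 2, Taxon 5}.
Most parsimonious ingroup topology: (((Taxon 8,(Taxon 5,Taxon 2)),Taxon 4),Taxon 7).
Changes per character on this tree: elongate rostrum: 1; spiracle pair III lost: 2; prehensile tail: 1; asymmetric ears: 1; bioluminescent organ: 1; book lungs: 1.
Total = 7.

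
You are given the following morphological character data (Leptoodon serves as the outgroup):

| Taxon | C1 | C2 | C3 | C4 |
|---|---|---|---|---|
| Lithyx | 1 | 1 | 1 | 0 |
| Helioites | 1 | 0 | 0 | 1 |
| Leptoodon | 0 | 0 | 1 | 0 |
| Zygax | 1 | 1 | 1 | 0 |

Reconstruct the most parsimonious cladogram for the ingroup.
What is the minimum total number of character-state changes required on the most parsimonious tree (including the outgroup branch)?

Character polarity is set by the outgroup: the derived state is whichever differs from the outgroup's state, so for C3 the derived state is '0', and for the remaining characters it is '1'.
C1 (derived state '1') is shared by all ingroup taxa — unites the whole ingroup.
C2: derived state '1' in Lithyx and Zygax only — synapomorphy for {Lithyx, Zygax}.
C3: derived state '0' in Helioites only — an autapomorphy, so it tells us nothing about relationships among taxa.
C4: derived state '1' in Helioites only — an autapomorphy, so it tells us nothing about relationships among taxa.
Most parsimonious ingroup topology: (Helioites,(Lithyx,Zygax)).
Changes per character on this tree: C1: 1; C2: 1; C3: 1; C4: 1.
Total = 4.

4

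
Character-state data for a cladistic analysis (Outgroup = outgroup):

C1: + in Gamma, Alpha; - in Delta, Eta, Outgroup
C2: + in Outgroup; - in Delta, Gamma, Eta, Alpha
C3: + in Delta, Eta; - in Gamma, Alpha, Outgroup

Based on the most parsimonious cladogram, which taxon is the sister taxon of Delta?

Eta

Character polarity is set by the outgroup: the derived state is whichever differs from the outgroup's state, so for C2 the derived state is '-', and for the remaining characters it is '+'.
Only Alpha and Gamma show the derived state '+' for C1, supporting them as a clade.
C2 (derived state '-') is shared by all ingroup taxa — unites the whole ingroup.
C3 (derived state '+') is shared by Delta and Eta — a synapomorphy uniting that clade.
Most parsimonious ingroup topology: ((Alpha,Gamma),(Delta,Eta)).
Delta and Eta form a cherry on this tree, so they are sister taxa.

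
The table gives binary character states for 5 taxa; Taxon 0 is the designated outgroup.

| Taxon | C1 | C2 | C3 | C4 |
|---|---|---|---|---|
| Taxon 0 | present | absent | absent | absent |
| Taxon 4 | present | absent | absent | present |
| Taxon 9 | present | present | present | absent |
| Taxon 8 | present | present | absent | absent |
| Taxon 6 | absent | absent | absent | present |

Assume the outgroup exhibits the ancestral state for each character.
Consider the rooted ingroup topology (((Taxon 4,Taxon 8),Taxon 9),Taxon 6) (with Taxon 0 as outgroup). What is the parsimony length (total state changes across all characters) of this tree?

Map each character onto (((Taxon 4,Taxon 8),Taxon 9),Taxon 6) (rooted by Taxon 0) and count the minimum state changes it requires (Fitch parsimony):
C1: 1; C2: 2; C3: 1; C4: 2.
Total tree length = 6.

6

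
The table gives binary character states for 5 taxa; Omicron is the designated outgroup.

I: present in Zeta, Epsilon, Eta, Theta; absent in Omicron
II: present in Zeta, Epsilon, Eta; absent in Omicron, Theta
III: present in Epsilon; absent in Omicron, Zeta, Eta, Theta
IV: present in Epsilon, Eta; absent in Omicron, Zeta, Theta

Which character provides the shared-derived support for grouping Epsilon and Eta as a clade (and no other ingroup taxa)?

IV

The outgroup has state 'absent' for every character, so 'present' is the derived state throughout.
I (derived state 'present') is shared by all ingroup taxa — unites the whole ingroup.
II: derived state 'present' in Epsilon, Eta, and Zeta only — synapomorphy for {Epsilon, Eta, Zeta}.
III (derived state 'present') is unique to Epsilon (autapomorphy; uninformative for grouping).
IV: derived state 'present' in Epsilon and Eta only — synapomorphy for {Epsilon, Eta}.
Most parsimonious ingroup topology: ((Zeta,(Epsilon,Eta)),Theta).
The clade {Epsilon, Eta} is supported by IV: its derived state 'present' occurs in exactly those taxa and in no other taxon (including the outgroup).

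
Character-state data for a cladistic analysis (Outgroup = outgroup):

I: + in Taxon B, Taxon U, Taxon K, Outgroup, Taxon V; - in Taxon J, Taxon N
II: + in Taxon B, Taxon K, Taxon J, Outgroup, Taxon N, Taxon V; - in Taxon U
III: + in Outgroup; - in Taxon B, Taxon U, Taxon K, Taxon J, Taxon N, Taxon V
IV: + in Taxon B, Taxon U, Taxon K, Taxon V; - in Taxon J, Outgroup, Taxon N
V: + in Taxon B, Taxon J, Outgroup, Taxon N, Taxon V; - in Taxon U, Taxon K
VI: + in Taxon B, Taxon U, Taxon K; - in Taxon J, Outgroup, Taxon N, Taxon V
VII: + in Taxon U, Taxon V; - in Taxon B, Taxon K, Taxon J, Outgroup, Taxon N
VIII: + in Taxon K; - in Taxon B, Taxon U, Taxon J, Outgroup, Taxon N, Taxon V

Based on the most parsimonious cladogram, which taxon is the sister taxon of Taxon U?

Character polarity is set by the outgroup: the derived state is whichever differs from the outgroup's state, so for I, II, III, V the derived state is '-', and for the remaining characters it is '+'.
I (derived state '-') is shared by Taxon J and Taxon N — a synapomorphy uniting that clade.
II: derived state '-' in Taxon U only — an autapomorphy, so it tells us nothing about relationships among taxa.
III (derived state '-') is shared by all ingroup taxa — unites the whole ingroup.
Only Taxon B, Taxon K, Taxon U, and Taxon V show the derived state '+' for IV, supporting them as a clade.
V: derived state '-' in Taxon K and Taxon U only — synapomorphy for {Taxon K, Taxon U}.
VI: derived state '+' in Taxon B, Taxon K, and Taxon U only — synapomorphy for {Taxon B, Taxon K, Taxon U}.
VII (state '+') occurs in Taxon U and Taxon V but conflicts with the nesting implied by the other characters — most parsimoniously interpreted as homoplasy.
VIII: derived state '+' in Taxon K only — an autapomorphy, so it tells us nothing about relationships among taxa.
Most parsimonious ingroup topology: ((Taxon J,Taxon N),(((Taxon U,Taxon K),Taxon B),Taxon V)).
Taxon U and Taxon K form a cherry on this tree, so they are sister taxa.

Taxon K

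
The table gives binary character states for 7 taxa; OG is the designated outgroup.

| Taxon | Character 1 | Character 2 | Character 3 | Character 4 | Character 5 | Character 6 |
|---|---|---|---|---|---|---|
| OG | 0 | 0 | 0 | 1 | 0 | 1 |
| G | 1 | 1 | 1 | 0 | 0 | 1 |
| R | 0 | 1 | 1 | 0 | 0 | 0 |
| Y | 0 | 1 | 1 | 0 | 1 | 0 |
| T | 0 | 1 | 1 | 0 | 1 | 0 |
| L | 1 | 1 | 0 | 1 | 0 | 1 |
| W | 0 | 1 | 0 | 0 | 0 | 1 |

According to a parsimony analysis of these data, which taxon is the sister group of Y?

T

Character polarity is set by the outgroup: the derived state is whichever differs from the outgroup's state, so for Character 4, Character 6 the derived state is '0', and for the remaining characters it is '1'.
Character 1 groups G and L, which is incompatible with the clades supported by the remaining characters; treating it as convergent (homoplasy) costs fewer steps than any alternative tree.
All ingroup taxa share the derived state '1' for Character 2; it defines the ingroup but does not resolve relationships within it.
Character 3 (derived state '1') is shared by G, R, T, and Y — a synapomorphy uniting that clade.
Only G, R, T, W, and Y show the derived state '0' for Character 4, supporting them as a clade.
Character 5: derived state '1' in T and Y only — synapomorphy for {T, Y}.
Only R, T, and Y show the derived state '0' for Character 6, supporting them as a clade.
Most parsimonious ingroup topology: (((G,(R,(Y,T))),W),L).
Y and T form a cherry on this tree, so they are sister taxa.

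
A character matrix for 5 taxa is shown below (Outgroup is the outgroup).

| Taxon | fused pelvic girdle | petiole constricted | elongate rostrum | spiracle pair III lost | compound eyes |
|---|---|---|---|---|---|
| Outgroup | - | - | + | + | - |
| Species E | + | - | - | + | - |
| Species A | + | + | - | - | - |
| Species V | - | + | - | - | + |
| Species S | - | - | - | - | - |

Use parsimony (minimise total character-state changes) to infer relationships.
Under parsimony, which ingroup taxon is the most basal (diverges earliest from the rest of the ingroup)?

Character polarity is set by the outgroup: the derived state is whichever differs from the outgroup's state, so for elongate rostrum, spiracle pair III lost the derived state is '-', and for the remaining characters it is '+'.
fused pelvic girdle groups Species A and Species E, which is incompatible with the clades supported by the remaining characters; treating it as convergent (homoplasy) costs fewer steps than any alternative tree.
petiole constricted: derived state '+' in Species A and Species V only — synapomorphy for {Species A, Species V}.
All ingroup taxa share the derived state '-' for elongate rostrum; it defines the ingroup but does not resolve relationships within it.
spiracle pair III lost (derived state '-') is shared by Species A, Species S, and Species V — a synapomorphy uniting that clade.
compound eyes (derived state '+') is unique to Species V (autapomorphy; uninformative for grouping).
Most parsimonious ingroup topology: (Species E,((Species A,Species V),Species S)).
Species E is sister to the clade containing all other ingroup taxa, so it is the earliest-diverging (most basal) ingroup lineage.

Species E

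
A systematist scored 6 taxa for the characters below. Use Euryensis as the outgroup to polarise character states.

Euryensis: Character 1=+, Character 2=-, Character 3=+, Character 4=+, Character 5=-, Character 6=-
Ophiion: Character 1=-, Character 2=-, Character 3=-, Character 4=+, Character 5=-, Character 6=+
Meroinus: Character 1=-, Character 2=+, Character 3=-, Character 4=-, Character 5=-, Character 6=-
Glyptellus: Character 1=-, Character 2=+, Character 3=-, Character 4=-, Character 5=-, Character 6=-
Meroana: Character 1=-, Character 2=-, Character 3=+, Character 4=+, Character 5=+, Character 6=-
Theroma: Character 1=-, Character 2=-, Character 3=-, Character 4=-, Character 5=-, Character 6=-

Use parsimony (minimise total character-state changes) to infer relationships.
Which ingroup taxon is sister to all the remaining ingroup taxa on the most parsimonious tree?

Meroana

Character polarity is set by the outgroup: the derived state is whichever differs from the outgroup's state, so for Character 1, Character 3, Character 4 the derived state is '-', and for the remaining characters it is '+'.
Character 1 (derived state '-') is shared by all ingroup taxa — unites the whole ingroup.
Only Glyptellus and Meroinus show the derived state '+' for Character 2, supporting them as a clade.
Character 3: derived state '-' in Glyptellus, Meroinus, Ophiion, and Theroma only — synapomorphy for {Glyptellus, Meroinus, Ophiion, Theroma}.
Only Glyptellus, Meroinus, and Theroma show the derived state '-' for Character 4, supporting them as a clade.
Character 5 (derived state '+') is unique to Meroana (autapomorphy; uninformative for grouping).
Character 6 (derived state '+') is unique to Ophiion (autapomorphy; uninformative for grouping).
Most parsimonious ingroup topology: ((Ophiion,((Meroinus,Glyptellus),Theroma)),Meroana).
Meroana is sister to the clade containing all other ingroup taxa, so it is the earliest-diverging (most basal) ingroup lineage.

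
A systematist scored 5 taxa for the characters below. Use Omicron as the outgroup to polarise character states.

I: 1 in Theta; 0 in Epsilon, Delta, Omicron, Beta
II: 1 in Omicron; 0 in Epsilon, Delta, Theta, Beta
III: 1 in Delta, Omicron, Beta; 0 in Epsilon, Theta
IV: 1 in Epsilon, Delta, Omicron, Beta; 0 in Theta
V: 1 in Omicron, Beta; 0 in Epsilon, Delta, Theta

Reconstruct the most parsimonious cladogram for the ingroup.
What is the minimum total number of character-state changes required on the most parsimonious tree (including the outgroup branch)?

5

Character polarity is set by the outgroup: the derived state is whichever differs from the outgroup's state, so for II, III, IV, V the derived state is '0', and for the remaining characters it is '1'.
I: derived state '1' in Theta only — an autapomorphy, so it tells us nothing about relationships among taxa.
All ingroup taxa share the derived state '0' for II; it defines the ingroup but does not resolve relationships within it.
III (derived state '0') is shared by Epsilon and Theta — a synapomorphy uniting that clade.
IV: derived state '0' in Theta only — an autapomorphy, so it tells us nothing about relationships among taxa.
Only Delta, Epsilon, and Theta show the derived state '0' for V, supporting them as a clade.
Most parsimonious ingroup topology: ((Delta,(Theta,Epsilon)),Beta).
Changes per character on this tree: I: 1; II: 1; III: 1; IV: 1; V: 1.
Total = 5.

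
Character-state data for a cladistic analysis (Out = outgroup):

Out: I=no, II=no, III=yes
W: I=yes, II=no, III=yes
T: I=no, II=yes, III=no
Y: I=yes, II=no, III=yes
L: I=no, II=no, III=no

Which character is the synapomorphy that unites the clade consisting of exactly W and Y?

Character polarity is set by the outgroup: the derived state is whichever differs from the outgroup's state, so for III the derived state is 'no', and for the remaining characters it is 'yes'.
I (derived state 'yes') is shared by W and Y — a synapomorphy uniting that clade.
II (derived state 'yes') is unique to T (autapomorphy; uninformative for grouping).
III: derived state 'no' in L and T only — synapomorphy for {L, T}.
Most parsimonious ingroup topology: ((W,Y),(T,L)).
The clade {W, Y} is supported by I: its derived state 'yes' occurs in exactly those taxa and in no other taxon (including the outgroup).

I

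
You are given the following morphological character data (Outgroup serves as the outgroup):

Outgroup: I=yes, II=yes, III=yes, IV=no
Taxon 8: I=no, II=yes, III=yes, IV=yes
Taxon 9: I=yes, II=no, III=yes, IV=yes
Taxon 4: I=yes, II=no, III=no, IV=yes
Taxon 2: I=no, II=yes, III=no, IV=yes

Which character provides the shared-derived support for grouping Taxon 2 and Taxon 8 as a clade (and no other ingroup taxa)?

Character polarity is set by the outgroup: the derived state is whichever differs from the outgroup's state, so for I, II, III the derived state is 'no', and for the remaining characters it is 'yes'.
I (derived state 'no') is shared by Taxon 2 and Taxon 8 — a synapomorphy uniting that clade.
II: derived state 'no' in Taxon 4 and Taxon 9 only — synapomorphy for {Taxon 4, Taxon 9}.
III (state 'no') occurs in Taxon 2 and Taxon 4 but conflicts with the nesting implied by the other characters — most parsimoniously interpreted as homoplasy.
All ingroup taxa share the derived state 'yes' for IV; it defines the ingroup but does not resolve relationships within it.
Most parsimonious ingroup topology: ((Taxon 8,Taxon 2),(Taxon 9,Taxon 4)).
The clade {Taxon 2, Taxon 8} is supported by I: its derived state 'no' occurs in exactly those taxa and in no other taxon (including the outgroup).

I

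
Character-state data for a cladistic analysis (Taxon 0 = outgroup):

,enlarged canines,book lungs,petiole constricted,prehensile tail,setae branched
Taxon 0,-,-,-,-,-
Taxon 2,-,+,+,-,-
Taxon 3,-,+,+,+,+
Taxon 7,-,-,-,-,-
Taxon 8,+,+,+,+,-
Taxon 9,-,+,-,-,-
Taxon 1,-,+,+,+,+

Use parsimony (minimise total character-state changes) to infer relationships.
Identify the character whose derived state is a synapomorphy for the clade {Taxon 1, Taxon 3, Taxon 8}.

prehensile tail

The outgroup has state '-' for every character, so '+' is the derived state throughout.
enlarged canines (derived state '+') is unique to Taxon 8 (autapomorphy; uninformative for grouping).
book lungs: derived state '+' in Taxon 1, Taxon 2, Taxon 3, Taxon 8, and Taxon 9 only — synapomorphy for {Taxon 1, Taxon 2, Taxon 3, Taxon 8, Taxon 9}.
petiole constricted: derived state '+' in Taxon 1, Taxon 2, Taxon 3, and Taxon 8 only — synapomorphy for {Taxon 1, Taxon 2, Taxon 3, Taxon 8}.
prehensile tail: derived state '+' in Taxon 1, Taxon 3, and Taxon 8 only — synapomorphy for {Taxon 1, Taxon 3, Taxon 8}.
setae branched: derived state '+' in Taxon 1 and Taxon 3 only — synapomorphy for {Taxon 1, Taxon 3}.
Most parsimonious ingroup topology: (((Taxon 2,((Taxon 3,Taxon 1),Taxon 8)),Taxon 9),Taxon 7).
The clade {Taxon 1, Taxon 3, Taxon 8} is supported by prehensile tail: its derived state '+' occurs in exactly those taxa and in no other taxon (including the outgroup).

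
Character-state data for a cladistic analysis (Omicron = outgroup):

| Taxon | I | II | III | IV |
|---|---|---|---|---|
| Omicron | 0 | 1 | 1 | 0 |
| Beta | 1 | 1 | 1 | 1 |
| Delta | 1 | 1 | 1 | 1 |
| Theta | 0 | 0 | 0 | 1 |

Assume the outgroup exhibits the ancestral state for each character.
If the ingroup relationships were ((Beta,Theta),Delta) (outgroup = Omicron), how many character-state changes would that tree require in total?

5

Map each character onto ((Beta,Theta),Delta) (rooted by Omicron) and count the minimum state changes it requires (Fitch parsimony):
I: 2; II: 1; III: 1; IV: 1.
Total tree length = 5.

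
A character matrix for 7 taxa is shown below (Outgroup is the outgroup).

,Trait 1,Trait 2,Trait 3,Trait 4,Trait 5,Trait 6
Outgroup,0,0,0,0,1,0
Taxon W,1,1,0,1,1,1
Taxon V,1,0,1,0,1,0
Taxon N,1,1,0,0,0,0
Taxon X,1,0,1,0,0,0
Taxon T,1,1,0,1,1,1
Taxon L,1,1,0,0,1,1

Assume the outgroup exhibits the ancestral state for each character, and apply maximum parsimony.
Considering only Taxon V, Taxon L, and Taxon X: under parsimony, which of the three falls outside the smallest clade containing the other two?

Character polarity is set by the outgroup: the derived state is whichever differs from the outgroup's state, so for Trait 5 the derived state is '0', and for the remaining characters it is '1'.
Trait 1 (derived state '1') is shared by all ingroup taxa — unites the whole ingroup.
Trait 2 (derived state '1') is shared by Taxon L, Taxon N, Taxon T, and Taxon W — a synapomorphy uniting that clade.
Trait 3 (derived state '1') is shared by Taxon V and Taxon X — a synapomorphy uniting that clade.
Trait 4: derived state '1' in Taxon T and Taxon W only — synapomorphy for {Taxon T, Taxon W}.
Trait 5 (state '0') occurs in Taxon N and Taxon X but conflicts with the nesting implied by the other characters — most parsimoniously interpreted as homoplasy.
Only Taxon L, Taxon T, and Taxon W show the derived state '1' for Trait 6, supporting them as a clade.
Most parsimonious ingroup topology: ((((Taxon W,Taxon T),Taxon L),Taxon N),(Taxon V,Taxon X)).
Taxon V and Taxon X share a more recent common ancestor with each other than either does with Taxon L, so Taxon L is the least closely related of the three.

Taxon L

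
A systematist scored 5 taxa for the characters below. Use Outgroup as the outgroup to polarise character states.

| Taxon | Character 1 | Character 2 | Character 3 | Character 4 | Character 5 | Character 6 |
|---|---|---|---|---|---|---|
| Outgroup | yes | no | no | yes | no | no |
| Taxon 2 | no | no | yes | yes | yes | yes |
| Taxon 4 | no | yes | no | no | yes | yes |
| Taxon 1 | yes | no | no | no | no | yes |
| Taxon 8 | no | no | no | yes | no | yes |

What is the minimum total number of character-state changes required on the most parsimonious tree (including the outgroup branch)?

7

Character polarity is set by the outgroup: the derived state is whichever differs from the outgroup's state, so for Character 1, Character 4 the derived state is 'no', and for the remaining characters it is 'yes'.
Only Taxon 2, Taxon 4, and Taxon 8 show the derived state 'no' for Character 1, supporting them as a clade.
Character 2 (derived state 'yes') is unique to Taxon 4 (autapomorphy; uninformative for grouping).
Character 3 (derived state 'yes') is unique to Taxon 2 (autapomorphy; uninformative for grouping).
Character 4 (state 'no') occurs in Taxon 1 and Taxon 4 but conflicts with the nesting implied by the other characters — most parsimoniously interpreted as homoplasy.
Character 5: derived state 'yes' in Taxon 2 and Taxon 4 only — synapomorphy for {Taxon 2, Taxon 4}.
All ingroup taxa share the derived state 'yes' for Character 6; it defines the ingroup but does not resolve relationships within it.
Most parsimonious ingroup topology: (((Taxon 2,Taxon 4),Taxon 8),Taxon 1).
Changes per character on this tree: Character 1: 1; Character 2: 1; Character 3: 1; Character 4: 2; Character 5: 1; Character 6: 1.
Total = 7.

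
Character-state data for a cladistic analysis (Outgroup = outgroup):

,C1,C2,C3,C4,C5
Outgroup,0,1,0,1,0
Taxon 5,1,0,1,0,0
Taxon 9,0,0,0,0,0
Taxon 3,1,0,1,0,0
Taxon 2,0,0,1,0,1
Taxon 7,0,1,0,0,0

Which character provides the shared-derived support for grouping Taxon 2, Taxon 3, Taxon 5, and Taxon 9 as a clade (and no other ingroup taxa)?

Character polarity is set by the outgroup: the derived state is whichever differs from the outgroup's state, so for C2, C4 the derived state is '0', and for the remaining characters it is '1'.
C1 (derived state '1') is shared by Taxon 3 and Taxon 5 — a synapomorphy uniting that clade.
C2 (derived state '0') is shared by Taxon 2, Taxon 3, Taxon 5, and Taxon 9 — a synapomorphy uniting that clade.
C3: derived state '1' in Taxon 2, Taxon 3, and Taxon 5 only — synapomorphy for {Taxon 2, Taxon 3, Taxon 5}.
All ingroup taxa share the derived state '0' for C4; it defines the ingroup but does not resolve relationships within it.
C5 (derived state '1') is unique to Taxon 2 (autapomorphy; uninformative for grouping).
Most parsimonious ingroup topology: ((((Taxon 5,Taxon 3),Taxon 2),Taxon 9),Taxon 7).
The clade {Taxon 2, Taxon 3, Taxon 5, Taxon 9} is supported by C2: its derived state '0' occurs in exactly those taxa and in no other taxon (including the outgroup).

C2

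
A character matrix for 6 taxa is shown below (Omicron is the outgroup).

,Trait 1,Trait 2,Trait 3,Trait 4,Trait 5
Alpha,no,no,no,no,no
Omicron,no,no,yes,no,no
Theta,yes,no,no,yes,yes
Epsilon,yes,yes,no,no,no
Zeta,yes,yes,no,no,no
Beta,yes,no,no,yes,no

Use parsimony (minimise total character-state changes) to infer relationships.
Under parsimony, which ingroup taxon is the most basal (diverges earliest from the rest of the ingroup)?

Character polarity is set by the outgroup: the derived state is whichever differs from the outgroup's state, so for Trait 3 the derived state is 'no', and for the remaining characters it is 'yes'.
Trait 1 (derived state 'yes') is shared by Beta, Epsilon, Theta, and Zeta — a synapomorphy uniting that clade.
Only Epsilon and Zeta show the derived state 'yes' for Trait 2, supporting them as a clade.
Trait 3 (derived state 'no') is shared by all ingroup taxa — unites the whole ingroup.
Trait 4 (derived state 'yes') is shared by Beta and Theta — a synapomorphy uniting that clade.
Trait 5 (derived state 'yes') is unique to Theta (autapomorphy; uninformative for grouping).
Most parsimonious ingroup topology: (Alpha,((Theta,Beta),(Zeta,Epsilon))).
Alpha is sister to the clade containing all other ingroup taxa, so it is the earliest-diverging (most basal) ingroup lineage.

Alpha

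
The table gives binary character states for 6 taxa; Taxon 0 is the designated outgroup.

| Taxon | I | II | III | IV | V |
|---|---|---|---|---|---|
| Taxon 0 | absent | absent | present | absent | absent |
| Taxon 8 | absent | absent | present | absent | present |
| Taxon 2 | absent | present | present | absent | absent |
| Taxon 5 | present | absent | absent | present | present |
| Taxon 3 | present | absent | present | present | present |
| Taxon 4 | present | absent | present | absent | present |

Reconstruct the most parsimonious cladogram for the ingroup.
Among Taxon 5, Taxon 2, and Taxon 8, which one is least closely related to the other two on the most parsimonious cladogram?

Taxon 2

Character polarity is set by the outgroup: the derived state is whichever differs from the outgroup's state, so for III the derived state is 'absent', and for the remaining characters it is 'present'.
Only Taxon 3, Taxon 4, and Taxon 5 show the derived state 'present' for I, supporting them as a clade.
II (derived state 'present') is unique to Taxon 2 (autapomorphy; uninformative for grouping).
III: derived state 'absent' in Taxon 5 only — an autapomorphy, so it tells us nothing about relationships among taxa.
IV: derived state 'present' in Taxon 3 and Taxon 5 only — synapomorphy for {Taxon 3, Taxon 5}.
V: derived state 'present' in Taxon 3, Taxon 4, Taxon 5, and Taxon 8 only — synapomorphy for {Taxon 3, Taxon 4, Taxon 5, Taxon 8}.
Most parsimonious ingroup topology: ((Taxon 8,((Taxon 5,Taxon 3),Taxon 4)),Taxon 2).
Taxon 8 and Taxon 5 share a more recent common ancestor with each other than either does with Taxon 2, so Taxon 2 is the least closely related of the three.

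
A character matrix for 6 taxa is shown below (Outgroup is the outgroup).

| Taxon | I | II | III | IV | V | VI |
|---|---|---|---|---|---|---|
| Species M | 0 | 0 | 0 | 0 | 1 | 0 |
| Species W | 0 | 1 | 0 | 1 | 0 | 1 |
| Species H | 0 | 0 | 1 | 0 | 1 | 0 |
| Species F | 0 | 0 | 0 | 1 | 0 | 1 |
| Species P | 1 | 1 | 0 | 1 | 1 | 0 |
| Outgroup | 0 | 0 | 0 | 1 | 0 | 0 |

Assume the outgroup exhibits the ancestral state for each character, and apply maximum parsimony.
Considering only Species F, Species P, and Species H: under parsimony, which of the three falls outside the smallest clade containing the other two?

Character polarity is set by the outgroup: the derived state is whichever differs from the outgroup's state, so for IV the derived state is '0', and for the remaining characters it is '1'.
I: derived state '1' in Species P only — an autapomorphy, so it tells us nothing about relationships among taxa.
II (state '1') occurs in Species P and Species W but conflicts with the nesting implied by the other characters — most parsimoniously interpreted as homoplasy.
III (derived state '1') is unique to Species H (autapomorphy; uninformative for grouping).
Only Species H and Species M show the derived state '0' for IV, supporting them as a clade.
Only Species H, Species M, and Species P show the derived state '1' for V, supporting them as a clade.
Only Species F and Species W show the derived state '1' for VI, supporting them as a clade.
Most parsimonious ingroup topology: ((Species F,Species W),(Species P,(Species H,Species M))).
Species H and Species P share a more recent common ancestor with each other than either does with Species F, so Species F is the least closely related of the three.

Species F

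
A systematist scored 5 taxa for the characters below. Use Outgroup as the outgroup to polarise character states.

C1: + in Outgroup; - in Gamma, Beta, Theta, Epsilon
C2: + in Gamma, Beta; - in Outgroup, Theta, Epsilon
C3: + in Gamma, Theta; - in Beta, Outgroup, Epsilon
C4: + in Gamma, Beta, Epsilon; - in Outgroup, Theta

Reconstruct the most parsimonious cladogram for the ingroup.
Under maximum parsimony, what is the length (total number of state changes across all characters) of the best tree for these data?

Character polarity is set by the outgroup: the derived state is whichever differs from the outgroup's state, so for C1 the derived state is '-', and for the remaining characters it is '+'.
C1 (derived state '-') is shared by all ingroup taxa — unites the whole ingroup.
C2: derived state '+' in Beta and Gamma only — synapomorphy for {Beta, Gamma}.
C3 (state '+') occurs in Gamma and Theta but conflicts with the nesting implied by the other characters — most parsimoniously interpreted as homoplasy.
C4 (derived state '+') is shared by Beta, Epsilon, and Gamma — a synapomorphy uniting that clade.
Most parsimonious ingroup topology: (((Beta,Gamma),Epsilon),Theta).
Changes per character on this tree: C1: 1; C2: 1; C3: 2; C4: 1.
Total = 5.

5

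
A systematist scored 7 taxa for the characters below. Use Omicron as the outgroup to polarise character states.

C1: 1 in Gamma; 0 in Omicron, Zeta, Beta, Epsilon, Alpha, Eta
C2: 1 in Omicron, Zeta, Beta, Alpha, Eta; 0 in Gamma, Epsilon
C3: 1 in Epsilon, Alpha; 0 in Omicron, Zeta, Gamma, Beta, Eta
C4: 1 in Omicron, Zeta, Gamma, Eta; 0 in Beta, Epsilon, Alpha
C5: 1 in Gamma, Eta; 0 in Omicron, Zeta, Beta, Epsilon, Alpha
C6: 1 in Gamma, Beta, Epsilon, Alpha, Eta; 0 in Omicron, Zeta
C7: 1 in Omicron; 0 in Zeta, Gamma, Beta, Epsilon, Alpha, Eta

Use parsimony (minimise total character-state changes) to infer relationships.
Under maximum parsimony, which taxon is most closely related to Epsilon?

Character polarity is set by the outgroup: the derived state is whichever differs from the outgroup's state, so for C2, C4, C7 the derived state is '0', and for the remaining characters it is '1'.
C1: derived state '1' in Gamma only — an autapomorphy, so it tells us nothing about relationships among taxa.
C2 (state '0') occurs in Epsilon and Gamma but conflicts with the nesting implied by the other characters — most parsimoniously interpreted as homoplasy.
Only Alpha and Epsilon show the derived state '1' for C3, supporting them as a clade.
Only Alpha, Beta, and Epsilon show the derived state '0' for C4, supporting them as a clade.
C5: derived state '1' in Eta and Gamma only — synapomorphy for {Eta, Gamma}.
C6: derived state '1' in Alpha, Beta, Epsilon, Eta, and Gamma only — synapomorphy for {Alpha, Beta, Epsilon, Eta, Gamma}.
C7 (derived state '0') is shared by all ingroup taxa — unites the whole ingroup.
Most parsimonious ingroup topology: (Zeta,((Gamma,Eta),(Beta,(Epsilon,Alpha)))).
Epsilon and Alpha form a cherry on this tree, so they are sister taxa.

Alpha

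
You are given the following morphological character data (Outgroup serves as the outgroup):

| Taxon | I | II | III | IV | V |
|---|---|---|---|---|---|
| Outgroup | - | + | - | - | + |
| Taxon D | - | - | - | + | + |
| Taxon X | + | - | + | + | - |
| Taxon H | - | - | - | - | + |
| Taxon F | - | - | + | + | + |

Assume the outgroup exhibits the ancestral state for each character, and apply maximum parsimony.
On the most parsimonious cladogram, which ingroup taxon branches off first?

Taxon H

Character polarity is set by the outgroup: the derived state is whichever differs from the outgroup's state, so for II, V the derived state is '-', and for the remaining characters it is '+'.
I (derived state '+') is unique to Taxon X (autapomorphy; uninformative for grouping).
All ingroup taxa share the derived state '-' for II; it defines the ingroup but does not resolve relationships within it.
Only Taxon F and Taxon X show the derived state '+' for III, supporting them as a clade.
IV (derived state '+') is shared by Taxon D, Taxon F, and Taxon X — a synapomorphy uniting that clade.
V: derived state '-' in Taxon X only — an autapomorphy, so it tells us nothing about relationships among taxa.
Most parsimonious ingroup topology: ((Taxon D,(Taxon X,Taxon F)),Taxon H).
Taxon H is sister to the clade containing all other ingroup taxa, so it is the earliest-diverging (most basal) ingroup lineage.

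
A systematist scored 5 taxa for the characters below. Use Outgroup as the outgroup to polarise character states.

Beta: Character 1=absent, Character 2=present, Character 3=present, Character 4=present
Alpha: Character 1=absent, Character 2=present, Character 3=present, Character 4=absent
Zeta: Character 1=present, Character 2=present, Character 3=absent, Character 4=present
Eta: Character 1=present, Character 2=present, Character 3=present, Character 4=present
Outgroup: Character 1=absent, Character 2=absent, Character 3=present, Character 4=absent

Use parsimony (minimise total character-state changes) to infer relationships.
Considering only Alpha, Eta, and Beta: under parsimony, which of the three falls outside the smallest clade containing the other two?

Character polarity is set by the outgroup: the derived state is whichever differs from the outgroup's state, so for Character 3 the derived state is 'absent', and for the remaining characters it is 'present'.
Only Eta and Zeta show the derived state 'present' for Character 1, supporting them as a clade.
All ingroup taxa share the derived state 'present' for Character 2; it defines the ingroup but does not resolve relationships within it.
Character 3 (derived state 'absent') is unique to Zeta (autapomorphy; uninformative for grouping).
Only Beta, Eta, and Zeta show the derived state 'present' for Character 4, supporting them as a clade.
Most parsimonious ingroup topology: (((Eta,Zeta),Beta),Alpha).
Beta and Eta share a more recent common ancestor with each other than either does with Alpha, so Alpha is the least closely related of the three.

Alpha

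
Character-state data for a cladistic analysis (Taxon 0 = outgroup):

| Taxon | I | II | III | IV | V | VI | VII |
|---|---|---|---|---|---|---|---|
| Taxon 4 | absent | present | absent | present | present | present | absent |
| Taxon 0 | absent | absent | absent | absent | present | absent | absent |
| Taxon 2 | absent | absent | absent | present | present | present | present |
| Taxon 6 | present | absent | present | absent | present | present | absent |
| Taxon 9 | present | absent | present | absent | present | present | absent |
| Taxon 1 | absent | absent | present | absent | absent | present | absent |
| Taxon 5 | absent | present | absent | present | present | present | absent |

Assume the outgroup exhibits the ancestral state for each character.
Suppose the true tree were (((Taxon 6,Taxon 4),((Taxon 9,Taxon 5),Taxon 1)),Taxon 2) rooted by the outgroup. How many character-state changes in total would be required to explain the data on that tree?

Map each character onto (((Taxon 6,Taxon 4),((Taxon 9,Taxon 5),Taxon 1)),Taxon 2) (rooted by Taxon 0) and count the minimum state changes it requires (Fitch parsimony):
I: 2; II: 2; III: 3; IV: 3; V: 1; VI: 1; VII: 1.
Total tree length = 13.

13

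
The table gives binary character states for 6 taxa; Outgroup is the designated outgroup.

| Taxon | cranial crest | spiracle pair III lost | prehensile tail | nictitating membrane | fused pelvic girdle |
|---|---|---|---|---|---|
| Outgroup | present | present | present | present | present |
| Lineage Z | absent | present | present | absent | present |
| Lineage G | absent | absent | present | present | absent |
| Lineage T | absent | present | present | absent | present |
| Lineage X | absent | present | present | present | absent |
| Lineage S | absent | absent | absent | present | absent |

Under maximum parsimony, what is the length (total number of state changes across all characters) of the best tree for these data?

5

The outgroup has state 'present' for every character, so 'absent' is the derived state throughout.
cranial crest (derived state 'absent') is shared by all ingroup taxa — unites the whole ingroup.
spiracle pair III lost: derived state 'absent' in Lineage G and Lineage S only — synapomorphy for {Lineage G, Lineage S}.
prehensile tail (derived state 'absent') is unique to Lineage S (autapomorphy; uninformative for grouping).
Only Lineage T and Lineage Z show the derived state 'absent' for nictitating membrane, supporting them as a clade.
fused pelvic girdle (derived state 'absent') is shared by Lineage G, Lineage S, and Lineage X — a synapomorphy uniting that clade.
Most parsimonious ingroup topology: ((Lineage Z,Lineage T),((Lineage G,Lineage S),Lineage X)).
Changes per character on this tree: cranial crest: 1; spiracle pair III lost: 1; prehensile tail: 1; nictitating membrane: 1; fused pelvic girdle: 1.
Total = 5.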